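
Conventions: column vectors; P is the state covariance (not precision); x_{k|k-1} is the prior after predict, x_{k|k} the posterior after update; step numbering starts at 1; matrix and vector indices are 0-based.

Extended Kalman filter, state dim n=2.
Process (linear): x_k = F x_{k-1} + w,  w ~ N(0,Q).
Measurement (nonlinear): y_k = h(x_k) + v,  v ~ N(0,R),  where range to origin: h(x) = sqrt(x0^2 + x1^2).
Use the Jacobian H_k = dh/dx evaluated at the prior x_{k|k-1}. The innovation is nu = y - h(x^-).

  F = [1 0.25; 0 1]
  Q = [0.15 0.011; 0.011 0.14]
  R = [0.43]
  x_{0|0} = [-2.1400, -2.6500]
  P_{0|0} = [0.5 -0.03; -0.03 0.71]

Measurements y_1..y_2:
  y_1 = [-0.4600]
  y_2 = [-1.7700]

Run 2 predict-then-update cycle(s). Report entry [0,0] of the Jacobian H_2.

H_jac[0,0] = -0.9215

step 1: x^-=[-2.8025, -2.6500]  P^-=[0.6794 0.1585; 0.1585 0.8500]  H_jac=[-0.7266 -0.6871]  S=[1.3482]  K=[-0.4469; -0.5186]  nu=[-4.3170]  x^+=[-0.8731, -0.4112]  P^+=[0.4101 -0.1540; -0.1540 0.4874]
step 2: x^-=[-0.9759, -0.4112]  P^-=[0.5136 -0.0211; -0.0211 0.6274]  H_jac=[-0.9215 -0.3883]  S=[0.9456]  K=[-0.4918; -0.2370]  nu=[-2.8290]  x^+=[0.4154, 0.2594]  P^+=[0.2848 -0.1314; -0.1314 0.5743]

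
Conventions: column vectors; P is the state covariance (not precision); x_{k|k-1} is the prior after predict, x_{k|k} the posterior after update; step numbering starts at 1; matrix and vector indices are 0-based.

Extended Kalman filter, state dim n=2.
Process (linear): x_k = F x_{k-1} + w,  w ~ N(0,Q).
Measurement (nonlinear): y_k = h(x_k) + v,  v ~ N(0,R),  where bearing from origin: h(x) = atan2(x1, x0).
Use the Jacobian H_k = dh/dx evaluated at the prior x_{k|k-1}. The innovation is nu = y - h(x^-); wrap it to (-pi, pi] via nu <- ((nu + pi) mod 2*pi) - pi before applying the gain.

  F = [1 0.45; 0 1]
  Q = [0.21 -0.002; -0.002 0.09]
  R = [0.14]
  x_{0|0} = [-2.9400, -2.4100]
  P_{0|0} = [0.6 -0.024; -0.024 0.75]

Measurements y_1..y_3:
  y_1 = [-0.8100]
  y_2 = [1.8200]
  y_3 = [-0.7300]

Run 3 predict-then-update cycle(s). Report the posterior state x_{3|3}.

step 1: x^-=[-4.0245, -2.4100]  P^-=[0.9403 0.3115; 0.3115 0.8400]  H_jac=[0.1095 -0.1829]  S=[0.1669]  K=[0.2757; -0.7161]  nu=[1.7920]  x^+=[-3.5305, -3.6933]  P^+=[0.9276 0.3444; 0.3444 0.7544]
step 2: x^-=[-5.1924, -3.6933]  P^-=[1.6004 0.6819; 0.6819 0.8444]  H_jac=[0.0910 -0.1279]  S=[0.1512]  K=[0.3860; -0.3040]  nu=[-1.9398]  x^+=[-5.9413, -3.1036]  P^+=[1.5778 0.6997; 0.6997 0.8304]
step 3: x^-=[-7.3379, -3.1036]  P^-=[2.5857 1.0714; 1.0714 0.9204]  H_jac=[0.0489 -0.1156]  S=[0.1464]  K=[0.0176; -0.3691]  nu=[2.0115]  x^+=[-7.3026, -3.8459]  P^+=[2.5857 1.0723; 1.0723 0.9005]

x_post = [-7.3026, -3.8459]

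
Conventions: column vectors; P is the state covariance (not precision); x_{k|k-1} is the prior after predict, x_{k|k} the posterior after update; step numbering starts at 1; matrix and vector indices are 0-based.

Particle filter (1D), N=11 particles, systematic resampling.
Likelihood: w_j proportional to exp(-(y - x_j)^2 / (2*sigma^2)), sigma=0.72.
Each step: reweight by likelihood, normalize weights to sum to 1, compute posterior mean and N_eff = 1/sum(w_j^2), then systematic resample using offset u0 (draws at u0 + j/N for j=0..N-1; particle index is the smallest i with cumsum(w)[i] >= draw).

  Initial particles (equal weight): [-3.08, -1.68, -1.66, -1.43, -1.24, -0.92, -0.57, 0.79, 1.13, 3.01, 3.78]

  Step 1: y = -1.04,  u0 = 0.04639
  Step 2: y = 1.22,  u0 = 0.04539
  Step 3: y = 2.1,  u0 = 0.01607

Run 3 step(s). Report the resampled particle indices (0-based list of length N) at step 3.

step 1: w=[0.0036, 0.1333, 0.1366, 0.1709, 0.1904, 0.1952, 0.1600, 0.0078, 0.0021, 0.0000, 0.0000]  mean=-1.2046  Neff=6.0351  idx=[1, 2, 2, 3, 3, 4, 4, 5, 5, 6, 6]
step 2: w=[0.0024, 0.0027, 0.0027, 0.0092, 0.0092, 0.0235, 0.0235, 0.0972, 0.0972, 0.3662, 0.3662]  mean=-0.6939  Neff=3.4674  idx=[5, 7, 8, 9, 9, 9, 9, 10, 10, 10, 10]
step 3: w=[0.0025, 0.0176, 0.0176, 0.1203, 0.1203, 0.1203, 0.1203, 0.1203, 0.1203, 0.1203, 0.1203]  mean=-0.5840  Neff=8.5928  idx=[1, 3, 4, 5, 5, 6, 7, 8, 8, 9, 10]

resampled_idx = [1, 3, 4, 5, 5, 6, 7, 8, 8, 9, 10]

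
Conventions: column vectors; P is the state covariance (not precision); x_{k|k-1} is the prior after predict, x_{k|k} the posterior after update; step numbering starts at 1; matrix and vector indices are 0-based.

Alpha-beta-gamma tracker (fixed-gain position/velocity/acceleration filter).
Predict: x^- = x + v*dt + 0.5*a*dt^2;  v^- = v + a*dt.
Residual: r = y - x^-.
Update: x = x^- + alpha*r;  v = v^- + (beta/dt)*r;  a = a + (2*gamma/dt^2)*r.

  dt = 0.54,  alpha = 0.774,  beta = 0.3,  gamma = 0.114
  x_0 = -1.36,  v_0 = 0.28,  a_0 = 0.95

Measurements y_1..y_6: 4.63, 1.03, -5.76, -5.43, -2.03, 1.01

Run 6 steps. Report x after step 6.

x_post = -0.6846

step 1: x_pred=-1.0703  r=5.7003  x^+=3.3417  v^+=3.9598  a^+=5.4070
step 2: x_pred=6.2684  r=-5.2384  x^+=2.2139  v^+=3.9694  a^+=1.3112
step 3: x_pred=4.5485  r=-10.3085  x^+=-3.4303  v^+=-1.0495  a^+=-6.7490
step 4: x_pred=-4.9810  r=-0.4490  x^+=-5.3285  v^+=-4.9434  a^+=-7.1001
step 5: x_pred=-9.0332  r=7.0032  x^+=-3.6127  v^+=-4.8868  a^+=-1.6243
step 6: x_pred=-6.4884  r=7.4984  x^+=-0.6846  v^+=-1.5981  a^+=4.2386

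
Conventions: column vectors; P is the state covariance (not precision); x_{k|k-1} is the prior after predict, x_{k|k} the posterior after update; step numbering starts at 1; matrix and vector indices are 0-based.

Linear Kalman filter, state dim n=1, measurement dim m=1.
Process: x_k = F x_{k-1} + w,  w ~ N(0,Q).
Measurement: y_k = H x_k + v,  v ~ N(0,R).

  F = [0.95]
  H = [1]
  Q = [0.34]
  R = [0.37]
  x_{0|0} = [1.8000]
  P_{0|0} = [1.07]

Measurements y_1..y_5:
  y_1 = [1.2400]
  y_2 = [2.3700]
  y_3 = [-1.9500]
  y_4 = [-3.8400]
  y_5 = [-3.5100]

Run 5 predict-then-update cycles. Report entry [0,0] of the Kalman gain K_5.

step 1: x^-=[1.7100]  P^-=[1.3057]  S=[1.6757]  K=[0.7792]  nu=[-0.4700]  x^+=[1.3438]  P^+=[0.2883]
step 2: x^-=[1.2766]  P^-=[0.6002]  S=[0.9702]  K=[0.6186]  nu=[1.0934]  x^+=[1.9530]  P^+=[0.2289]
step 3: x^-=[1.8554]  P^-=[0.5466]  S=[0.9166]  K=[0.5963]  nu=[-3.8054]  x^+=[-0.4139]  P^+=[0.2206]
step 4: x^-=[-0.3932]  P^-=[0.5391]  S=[0.9091]  K=[0.5930]  nu=[-3.4468]  x^+=[-2.4372]  P^+=[0.2194]
step 5: x^-=[-2.3153]  P^-=[0.5380]  S=[0.9080]  K=[0.5925]  nu=[-1.1947]  x^+=[-3.0232]  P^+=[0.2192]

K[0,0] = 0.5925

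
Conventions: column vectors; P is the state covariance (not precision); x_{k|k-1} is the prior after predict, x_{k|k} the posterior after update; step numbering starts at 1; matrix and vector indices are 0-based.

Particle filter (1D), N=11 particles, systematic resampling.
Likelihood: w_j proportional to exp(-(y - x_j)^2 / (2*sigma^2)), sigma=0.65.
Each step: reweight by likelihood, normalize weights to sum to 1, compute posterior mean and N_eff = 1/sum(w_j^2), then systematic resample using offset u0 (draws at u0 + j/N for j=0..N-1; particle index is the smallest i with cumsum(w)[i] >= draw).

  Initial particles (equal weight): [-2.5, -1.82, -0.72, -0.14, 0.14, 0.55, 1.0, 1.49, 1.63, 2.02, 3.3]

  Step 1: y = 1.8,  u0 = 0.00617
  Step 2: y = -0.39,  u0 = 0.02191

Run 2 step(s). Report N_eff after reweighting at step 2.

N_eff = 1.7857

step 1: w=[0.0000, 0.0000, 0.0002, 0.0033, 0.0108, 0.0443, 0.1321, 0.2514, 0.2722, 0.2660, 0.0197]  mean=1.5780  Neff=4.3855  idx=[4, 6, 6, 7, 7, 8, 8, 8, 9, 9, 9]
step 2: w=[0.7333, 0.1039, 0.1039, 0.0156, 0.0156, 0.0082, 0.0082, 0.0082, 0.0011, 0.0011, 0.0011]  mean=0.4033  Neff=1.7857  idx=[0, 0, 0, 0, 0, 0, 0, 0, 1, 2, 2]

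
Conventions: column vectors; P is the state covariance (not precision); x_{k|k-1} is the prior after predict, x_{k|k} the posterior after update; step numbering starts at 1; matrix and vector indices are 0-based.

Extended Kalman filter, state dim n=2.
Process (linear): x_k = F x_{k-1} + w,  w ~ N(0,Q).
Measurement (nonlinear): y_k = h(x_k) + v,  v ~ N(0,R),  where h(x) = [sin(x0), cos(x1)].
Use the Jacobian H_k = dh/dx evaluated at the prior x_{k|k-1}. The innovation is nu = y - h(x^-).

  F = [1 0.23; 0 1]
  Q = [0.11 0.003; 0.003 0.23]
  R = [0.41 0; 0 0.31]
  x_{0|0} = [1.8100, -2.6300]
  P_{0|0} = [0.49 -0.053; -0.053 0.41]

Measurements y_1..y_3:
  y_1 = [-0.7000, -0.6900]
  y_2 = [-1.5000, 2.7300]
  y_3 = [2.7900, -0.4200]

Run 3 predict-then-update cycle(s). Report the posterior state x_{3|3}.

x_post = [0.7661, -0.0281]

step 1: x^-=[1.2051, -2.6300]  P^-=[0.5973 0.0443; 0.0443 0.6400]  H_jac=[0.3576 0.0000; 0.0000 0.4896]  S=[0.4864 0.0078; 0.0078 0.4634]  K=[0.4385 0.0395; 0.0218 0.6758]  nu=[-1.6339, 0.1820]  x^+=[0.4958, -2.5426]  P^+=[0.5028 0.0250; 0.0250 0.4279]
step 2: x^-=[-0.0890, -2.5426]  P^-=[0.6469 0.1264; 0.1264 0.6579]  H_jac=[0.9960 0.0000; 0.0000 0.5638]  S=[1.0518 0.0710; 0.0710 0.5191]  K=[0.6090 0.0540; 0.0722 0.7047]  nu=[-1.4111, 3.5559]  x^+=[-0.7563, -0.1388]  P^+=[0.2507 0.0297; 0.0297 0.3875]
step 3: x^-=[-0.7882, -0.1388]  P^-=[0.3948 0.1218; 0.1218 0.6175]  H_jac=[0.7051 0.0000; 0.0000 0.1383]  S=[0.6063 0.0119; 0.0119 0.3218]  K=[0.4585 0.0354; 0.1366 0.2603]  nu=[3.4991, -1.4104]  x^+=[0.7661, -0.0281]  P^+=[0.2666 0.0794; 0.0794 0.5835]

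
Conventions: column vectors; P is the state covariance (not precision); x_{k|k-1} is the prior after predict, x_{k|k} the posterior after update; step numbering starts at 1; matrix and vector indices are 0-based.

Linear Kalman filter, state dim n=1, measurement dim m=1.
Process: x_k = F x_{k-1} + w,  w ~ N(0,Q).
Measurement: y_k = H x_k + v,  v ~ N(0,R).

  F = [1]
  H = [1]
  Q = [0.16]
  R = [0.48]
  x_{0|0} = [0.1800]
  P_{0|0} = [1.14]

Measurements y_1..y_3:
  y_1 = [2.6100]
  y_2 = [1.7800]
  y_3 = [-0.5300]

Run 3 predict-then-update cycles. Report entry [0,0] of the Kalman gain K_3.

K[0,0] = 0.4591

step 1: x^-=[0.1800]  P^-=[1.3000]  S=[1.7800]  K=[0.7303]  nu=[2.4300]  x^+=[1.9547]  P^+=[0.3506]
step 2: x^-=[1.9547]  P^-=[0.5106]  S=[0.9906]  K=[0.5154]  nu=[-0.1747]  x^+=[1.8647]  P^+=[0.2474]
step 3: x^-=[1.8647]  P^-=[0.4074]  S=[0.8874]  K=[0.4591]  nu=[-2.3947]  x^+=[0.7653]  P^+=[0.2204]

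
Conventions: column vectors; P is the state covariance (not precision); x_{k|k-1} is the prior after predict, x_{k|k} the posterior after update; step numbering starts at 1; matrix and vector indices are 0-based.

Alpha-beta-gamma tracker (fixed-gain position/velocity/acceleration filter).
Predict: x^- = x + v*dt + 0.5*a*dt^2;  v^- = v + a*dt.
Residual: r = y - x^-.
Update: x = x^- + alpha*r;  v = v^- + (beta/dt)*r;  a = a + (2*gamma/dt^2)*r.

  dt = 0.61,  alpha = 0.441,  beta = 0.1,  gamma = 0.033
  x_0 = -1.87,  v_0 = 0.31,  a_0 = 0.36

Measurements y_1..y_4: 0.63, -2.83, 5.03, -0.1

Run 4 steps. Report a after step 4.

a_post = 0.6455

step 1: x_pred=-1.6139  r=2.2439  x^+=-0.6244  v^+=0.8975  a^+=0.7580
step 2: x_pred=0.0641  r=-2.8941  x^+=-1.2122  v^+=0.8854  a^+=0.2447
step 3: x_pred=-0.6266  r=5.6566  x^+=1.8680  v^+=1.9620  a^+=1.2480
step 4: x_pred=3.2970  r=-3.3970  x^+=1.7989  v^+=2.1663  a^+=0.6455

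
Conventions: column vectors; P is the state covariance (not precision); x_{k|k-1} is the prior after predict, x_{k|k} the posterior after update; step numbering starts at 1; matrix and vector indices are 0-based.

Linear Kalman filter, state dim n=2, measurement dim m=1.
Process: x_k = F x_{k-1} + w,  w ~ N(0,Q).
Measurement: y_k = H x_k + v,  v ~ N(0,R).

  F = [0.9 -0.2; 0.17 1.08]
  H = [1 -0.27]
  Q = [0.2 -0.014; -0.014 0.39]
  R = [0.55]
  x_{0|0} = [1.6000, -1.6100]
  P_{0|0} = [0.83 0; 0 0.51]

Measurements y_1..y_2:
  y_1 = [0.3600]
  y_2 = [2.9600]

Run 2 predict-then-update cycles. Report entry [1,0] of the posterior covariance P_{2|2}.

P_post[1,0] = 0.1706

step 1: x^-=[1.7620, -1.4668]  P^-=[0.8927 0.0028; 0.0028 1.0089]  S=[1.5147]  K=[0.5888; -0.1780]  nu=[-1.7980]  x^+=[0.7032, -1.1468]  P^+=[0.3675 0.1616; 0.1616 0.9609]
step 2: x^-=[0.8623, -1.1190]  P^-=[0.4779 -0.0138; -0.0138 1.5807]  S=[1.1506]  K=[0.4186; -0.3829]  nu=[1.7956]  x^+=[1.6139, -1.8066]  P^+=[0.2763 0.1706; 0.1706 1.4120]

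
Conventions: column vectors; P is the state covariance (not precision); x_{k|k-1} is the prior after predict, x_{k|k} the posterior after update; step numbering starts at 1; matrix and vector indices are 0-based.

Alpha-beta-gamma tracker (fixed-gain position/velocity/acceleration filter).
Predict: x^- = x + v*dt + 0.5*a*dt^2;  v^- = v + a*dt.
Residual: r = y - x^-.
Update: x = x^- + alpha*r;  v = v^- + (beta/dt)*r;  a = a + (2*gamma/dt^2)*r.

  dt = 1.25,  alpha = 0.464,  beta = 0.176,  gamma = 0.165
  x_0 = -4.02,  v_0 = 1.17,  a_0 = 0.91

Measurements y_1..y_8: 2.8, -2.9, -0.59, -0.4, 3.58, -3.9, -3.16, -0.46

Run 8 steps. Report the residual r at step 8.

resid = 18.3557

step 1: x_pred=-1.8466  r=4.6466  x^+=0.3094  v^+=2.9617  a^+=1.8914
step 2: x_pred=5.4892  r=-8.3892  x^+=1.5966  v^+=4.1447  a^+=0.1195
step 3: x_pred=6.8709  r=-7.4609  x^+=3.4091  v^+=3.2437  a^+=-1.4562
step 4: x_pred=6.3260  r=-6.7260  x^+=3.2051  v^+=0.4764  a^+=-2.8767
step 5: x_pred=1.5532  r=2.0268  x^+=2.4936  v^+=-2.8341  a^+=-2.4487
step 6: x_pred=-2.9621  r=-0.9379  x^+=-3.3973  v^+=-6.0270  a^+=-2.6468
step 7: x_pred=-12.9988  r=9.8388  x^+=-8.4336  v^+=-7.9502  a^+=-0.5688
step 8: x_pred=-18.8157  r=18.3557  x^+=-10.2986  v^+=-6.0767  a^+=3.3079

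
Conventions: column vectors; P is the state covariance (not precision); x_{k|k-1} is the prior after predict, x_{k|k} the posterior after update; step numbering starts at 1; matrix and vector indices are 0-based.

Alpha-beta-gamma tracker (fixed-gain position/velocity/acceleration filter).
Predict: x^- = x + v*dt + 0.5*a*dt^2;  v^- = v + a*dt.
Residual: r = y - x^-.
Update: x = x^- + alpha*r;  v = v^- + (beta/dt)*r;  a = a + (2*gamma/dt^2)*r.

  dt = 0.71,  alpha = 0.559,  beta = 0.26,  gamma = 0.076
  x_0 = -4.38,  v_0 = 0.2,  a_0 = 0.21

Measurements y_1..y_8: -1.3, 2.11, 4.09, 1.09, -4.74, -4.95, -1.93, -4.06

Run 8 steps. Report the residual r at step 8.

step 1: x_pred=-4.1851  r=2.8851  x^+=-2.5723  v^+=1.4056  a^+=1.0799
step 2: x_pred=-1.3021  r=3.4121  x^+=0.6052  v^+=3.4219  a^+=2.1088
step 3: x_pred=3.5663  r=0.5237  x^+=3.8590  v^+=5.1109  a^+=2.2667
step 4: x_pred=8.0591  r=-6.9691  x^+=4.1634  v^+=4.1682  a^+=0.1653
step 5: x_pred=7.1644  r=-11.9044  x^+=0.5099  v^+=-0.0738  a^+=-3.4242
step 6: x_pred=-0.4056  r=-4.5444  x^+=-2.9459  v^+=-4.1691  a^+=-4.7945
step 7: x_pred=-7.1145  r=5.1845  x^+=-4.2163  v^+=-5.6747  a^+=-3.2312
step 8: x_pred=-9.0598  r=4.9998  x^+=-6.2649  v^+=-6.1379  a^+=-1.7236

resid = 4.9998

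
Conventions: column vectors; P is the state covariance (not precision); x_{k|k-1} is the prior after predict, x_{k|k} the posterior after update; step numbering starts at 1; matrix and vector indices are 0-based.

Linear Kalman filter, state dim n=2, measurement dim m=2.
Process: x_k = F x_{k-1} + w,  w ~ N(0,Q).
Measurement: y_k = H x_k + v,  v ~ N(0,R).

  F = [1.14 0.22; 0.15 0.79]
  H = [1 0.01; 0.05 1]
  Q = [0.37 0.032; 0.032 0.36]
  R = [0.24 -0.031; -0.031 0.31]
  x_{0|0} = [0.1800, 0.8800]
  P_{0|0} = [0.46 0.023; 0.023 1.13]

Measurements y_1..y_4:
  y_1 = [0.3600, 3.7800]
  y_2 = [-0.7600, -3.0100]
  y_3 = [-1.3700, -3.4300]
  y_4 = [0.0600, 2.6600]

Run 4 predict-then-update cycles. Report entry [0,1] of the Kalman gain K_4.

step 1: x^-=[0.3988, 0.7222]  P^-=[1.0340 0.3285; 0.3285 1.0810]  S=[1.2807 0.3602; 0.3602 1.4265]  K=[0.7912 0.0668; 0.0523 0.7561]  nu=[-0.0460, 3.0379]  x^+=[0.5652, 3.0169]  P^+=[0.1879 -0.0132; -0.0132 0.2334]
step 2: x^-=[1.3081, 2.4681]  P^-=[0.6189 0.0924; 0.0924 0.5068]  S=[0.8608 0.0974; 0.0974 0.8276]  K=[0.7127 0.0651; 0.0438 0.6128]  nu=[-2.0927, -5.5435]  x^+=[-0.5443, -1.0207]  P^+=[0.1691 -0.0104; -0.0104 0.1891]
step 3: x^-=[-0.8451, -0.8880]  P^-=[0.5938 0.0841; 0.0841 0.4794]  S=[0.8355 0.0876; 0.0876 0.7993]  K=[0.7049 0.0651; 0.0434 0.6003]  nu=[-0.5160, -2.4998]  x^+=[-1.3715, -2.4109]  P^+=[0.1672 -0.0100; -0.0100 0.1852]
step 4: x^-=[-2.0940, -2.1104]  P^-=[0.5913 0.0834; 0.0834 0.4770]  S=[0.8330 0.0868; 0.0868 0.7968]  K=[0.7040 0.0651; 0.0434 0.5991]  nu=[2.1751, 4.8751]  x^+=[-0.2452, 0.9049]  P^+=[0.1671 -0.0100; -0.0100 0.1849]

K[0,1] = 0.0651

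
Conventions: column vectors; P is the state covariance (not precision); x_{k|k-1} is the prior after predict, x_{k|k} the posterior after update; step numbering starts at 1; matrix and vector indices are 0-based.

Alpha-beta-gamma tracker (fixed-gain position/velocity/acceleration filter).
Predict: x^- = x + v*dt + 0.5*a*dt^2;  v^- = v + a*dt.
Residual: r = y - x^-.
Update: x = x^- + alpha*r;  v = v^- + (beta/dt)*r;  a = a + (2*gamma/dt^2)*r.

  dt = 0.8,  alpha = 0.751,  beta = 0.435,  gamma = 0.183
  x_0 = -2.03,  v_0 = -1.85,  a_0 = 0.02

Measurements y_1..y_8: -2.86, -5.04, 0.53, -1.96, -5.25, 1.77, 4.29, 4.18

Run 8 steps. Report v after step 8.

v_post = 3.7094

step 1: x_pred=-3.5036  r=0.6436  x^+=-3.0203  v^+=-1.4840  a^+=0.3881
step 2: x_pred=-4.0833  r=-0.9567  x^+=-4.8018  v^+=-1.6938  a^+=-0.1590
step 3: x_pred=-6.2077  r=6.7377  x^+=-1.1477  v^+=1.8426  a^+=3.6941
step 4: x_pred=1.5085  r=-3.4685  x^+=-1.0963  v^+=2.9119  a^+=1.7105
step 5: x_pred=1.7805  r=-7.0305  x^+=-3.4994  v^+=0.4575  a^+=-2.3100
step 6: x_pred=-3.8726  r=5.6426  x^+=0.3650  v^+=1.6776  a^+=0.9168
step 7: x_pred=2.0005  r=2.2895  x^+=3.7199  v^+=3.6560  a^+=2.2262
step 8: x_pred=7.3571  r=-3.1771  x^+=4.9711  v^+=3.7094  a^+=0.4093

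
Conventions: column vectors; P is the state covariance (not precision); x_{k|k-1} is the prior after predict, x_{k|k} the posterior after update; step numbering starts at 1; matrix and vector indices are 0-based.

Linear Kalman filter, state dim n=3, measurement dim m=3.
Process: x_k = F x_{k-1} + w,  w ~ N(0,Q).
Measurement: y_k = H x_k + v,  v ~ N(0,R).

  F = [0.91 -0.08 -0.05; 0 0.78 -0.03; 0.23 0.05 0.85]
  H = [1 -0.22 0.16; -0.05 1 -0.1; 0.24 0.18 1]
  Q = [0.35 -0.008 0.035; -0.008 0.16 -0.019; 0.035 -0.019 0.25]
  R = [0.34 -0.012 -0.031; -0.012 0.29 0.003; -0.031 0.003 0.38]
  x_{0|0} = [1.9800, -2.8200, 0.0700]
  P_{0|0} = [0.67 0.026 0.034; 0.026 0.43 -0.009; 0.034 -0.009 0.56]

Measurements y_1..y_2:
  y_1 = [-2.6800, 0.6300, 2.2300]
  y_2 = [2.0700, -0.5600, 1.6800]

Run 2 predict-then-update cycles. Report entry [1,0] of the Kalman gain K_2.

K[1,0] = -0.0200

step 1: x^-=[2.0239, -2.2017, 0.3739]  P^-=[0.9020 -0.0161 0.1770; -0.0161 0.4225 -0.0180; 0.1770 -0.0180 0.7042]  S=[1.3455 -0.2000 0.4666; -0.2000 0.7288 -0.0367; 0.4666 -0.0367 1.2269]  K=[0.6856 0.0829 0.0601; -0.0209 0.5811 0.0695; -0.0074 -0.1050 0.6056]  nu=[-5.2481, 2.9703, 1.7667]  x^+=[-1.2217, -0.2431, 1.1708]  P^+=[0.2449 0.0221 -0.0609; 0.0221 0.1694 -0.0070; -0.0609 -0.0070 0.2459]
step 2: x^-=[-1.1509, -0.2247, 0.7020]  P^-=[0.5567 -0.0006 0.0298; -0.0006 0.2636 -0.0189; 0.0298 -0.0189 0.4172]  S=[0.9313 -0.1117 0.1934; -0.1117 0.5633 -0.0188; 0.1934 -0.0188 0.8452]  K=[0.5989 0.0650 0.0576; -0.0200 0.4690 0.0486; -0.0066 -0.0949 0.4974]  nu=[3.0591, -0.3226, 1.2946]  x^+=[0.7348, -0.3741, 1.3565]  P^+=[0.2130 0.0174 -0.0507; 0.0174 0.1365 -0.0082; -0.0507 -0.0082 0.2026]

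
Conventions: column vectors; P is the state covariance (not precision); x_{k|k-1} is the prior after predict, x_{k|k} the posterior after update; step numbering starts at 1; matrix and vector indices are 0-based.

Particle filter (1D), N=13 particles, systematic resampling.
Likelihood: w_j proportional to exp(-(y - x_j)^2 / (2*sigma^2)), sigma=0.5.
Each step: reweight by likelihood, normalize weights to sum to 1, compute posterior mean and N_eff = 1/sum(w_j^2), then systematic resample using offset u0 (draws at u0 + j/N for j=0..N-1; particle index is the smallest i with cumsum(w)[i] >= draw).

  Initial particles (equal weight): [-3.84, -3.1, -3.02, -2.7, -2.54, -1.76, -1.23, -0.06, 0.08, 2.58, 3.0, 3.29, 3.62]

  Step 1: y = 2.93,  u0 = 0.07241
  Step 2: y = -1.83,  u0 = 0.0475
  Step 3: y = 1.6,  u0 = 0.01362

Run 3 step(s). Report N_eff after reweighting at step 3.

N_eff = 13.0000

step 1: w=[0.0000, 0.0000, 0.0000, 0.0000, 0.0000, 0.0000, 0.0000, 0.0000, 0.0000, 0.2671, 0.3379, 0.2633, 0.1317]  mean=3.0458  Neff=3.6738  idx=[9, 9, 9, 10, 10, 10, 10, 11, 11, 11, 11, 12, 12]
step 2: w=[0.3331, 0.3331, 0.3331, 0.0001, 0.0001, 0.0001, 0.0001, 0.0000, 0.0000, 0.0000, 0.0000, 0.0000, 0.0000]  mean=2.5802  Neff=3.0034  idx=[0, 0, 0, 0, 1, 1, 1, 1, 1, 2, 2, 2, 2]
step 3: w=[0.0769, 0.0769, 0.0769, 0.0769, 0.0769, 0.0769, 0.0769, 0.0769, 0.0769, 0.0769, 0.0769, 0.0769, 0.0769]  mean=2.5800  Neff=13.0000  idx=[0, 1, 2, 3, 4, 5, 6, 7, 8, 9, 10, 11, 12]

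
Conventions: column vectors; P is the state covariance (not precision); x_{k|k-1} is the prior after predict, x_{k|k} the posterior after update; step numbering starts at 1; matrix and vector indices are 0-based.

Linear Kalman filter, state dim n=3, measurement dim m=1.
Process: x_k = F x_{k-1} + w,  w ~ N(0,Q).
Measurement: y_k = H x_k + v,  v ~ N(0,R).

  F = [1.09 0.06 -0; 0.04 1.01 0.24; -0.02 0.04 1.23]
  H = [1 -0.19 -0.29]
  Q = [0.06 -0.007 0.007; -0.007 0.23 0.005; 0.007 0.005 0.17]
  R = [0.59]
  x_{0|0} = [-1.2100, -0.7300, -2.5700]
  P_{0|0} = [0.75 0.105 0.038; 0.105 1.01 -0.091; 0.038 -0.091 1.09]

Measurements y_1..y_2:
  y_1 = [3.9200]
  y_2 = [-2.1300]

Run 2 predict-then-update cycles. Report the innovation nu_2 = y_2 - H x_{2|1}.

step 1: x^-=[-1.3627, -1.4025, -3.1661]  P^-=[0.9684 0.2114 0.0418; 0.2114 1.2894 0.2528; 0.0418 0.2528 1.8100]  S=[1.6805]  K=[0.5452; -0.0636; -0.3161]  nu=[4.0981]  x^+=[0.8714, -1.6632, -4.4614]  P^+=[0.4690 0.2697 0.3313; 0.2697 1.2826 0.2190; 0.3313 0.2190 1.6421]
step 2: x^-=[0.8501, -2.7157, -5.5715]  P^-=[0.6571 0.4785 0.4717; 0.4785 1.7680 0.8250; 0.4717 0.8250 2.6614]  S=[1.1702]  K=[0.3669; -0.0826; -0.3904]  nu=[-5.1118]  x^+=[-1.0255, -2.2935, -3.5757]  P^+=[0.4995 0.5140 0.6393; 0.5140 1.7600 0.7873; 0.6393 0.7873 2.4830]

innov = [-5.1118]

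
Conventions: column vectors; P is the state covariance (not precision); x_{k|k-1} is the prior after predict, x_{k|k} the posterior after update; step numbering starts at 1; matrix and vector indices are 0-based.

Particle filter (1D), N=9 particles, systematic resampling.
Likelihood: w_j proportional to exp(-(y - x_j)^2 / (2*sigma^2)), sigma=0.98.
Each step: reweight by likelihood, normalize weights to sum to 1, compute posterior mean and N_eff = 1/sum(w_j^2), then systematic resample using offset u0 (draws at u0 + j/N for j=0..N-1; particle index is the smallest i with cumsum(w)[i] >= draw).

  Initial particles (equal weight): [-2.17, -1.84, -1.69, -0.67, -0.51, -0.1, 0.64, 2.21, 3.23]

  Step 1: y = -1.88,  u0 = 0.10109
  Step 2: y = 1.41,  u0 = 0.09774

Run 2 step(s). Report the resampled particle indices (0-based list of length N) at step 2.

resampled_idx = [6, 6, 7, 7, 8, 8, 8, 8, 8]

step 1: w=[0.2387, 0.2492, 0.2448, 0.1164, 0.0939, 0.0479, 0.0091, 0.0000, 0.0000]  mean=-1.5148  Neff=4.9088  idx=[0, 0, 1, 1, 2, 2, 3, 4, 5]
step 2: w=[0.0022, 0.0022, 0.0070, 0.0070, 0.0116, 0.0116, 0.1809, 0.2525, 0.5250]  mean=-0.3769  Neff=2.6844  idx=[6, 6, 7, 7, 8, 8, 8, 8, 8]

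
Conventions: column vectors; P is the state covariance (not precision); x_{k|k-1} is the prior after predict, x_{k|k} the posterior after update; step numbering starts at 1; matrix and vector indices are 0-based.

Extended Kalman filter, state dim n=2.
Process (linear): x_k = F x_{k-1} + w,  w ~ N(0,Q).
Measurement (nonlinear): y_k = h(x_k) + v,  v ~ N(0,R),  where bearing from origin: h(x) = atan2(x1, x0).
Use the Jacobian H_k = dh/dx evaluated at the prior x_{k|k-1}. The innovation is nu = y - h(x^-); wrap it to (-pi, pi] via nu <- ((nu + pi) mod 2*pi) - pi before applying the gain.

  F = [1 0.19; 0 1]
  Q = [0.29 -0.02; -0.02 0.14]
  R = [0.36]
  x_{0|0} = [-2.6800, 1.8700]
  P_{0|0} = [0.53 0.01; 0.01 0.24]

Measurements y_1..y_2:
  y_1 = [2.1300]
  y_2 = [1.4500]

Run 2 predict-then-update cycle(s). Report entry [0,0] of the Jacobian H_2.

step 1: x^-=[-2.3247, 1.8700]  P^-=[0.8325 0.0356; 0.0356 0.3800]  H_jac=[-0.2101 -0.2612]  S=[0.4266]  K=[-0.4318; -0.2502]  nu=[-0.3342]  x^+=[-2.1804, 1.9536]  P^+=[0.7529 -0.0105; -0.0105 0.3533]
step 2: x^-=[-1.8092, 1.9536]  P^-=[1.0517 0.0366; 0.0366 0.4933]  H_jac=[-0.2755 -0.2552]  S=[0.4771]  K=[-0.6270; -0.2850]  nu=[-0.8678]  x^+=[-1.2651, 2.2009]  P^+=[0.8641 -0.0486; -0.0486 0.4545]

H_jac[0,0] = -0.2755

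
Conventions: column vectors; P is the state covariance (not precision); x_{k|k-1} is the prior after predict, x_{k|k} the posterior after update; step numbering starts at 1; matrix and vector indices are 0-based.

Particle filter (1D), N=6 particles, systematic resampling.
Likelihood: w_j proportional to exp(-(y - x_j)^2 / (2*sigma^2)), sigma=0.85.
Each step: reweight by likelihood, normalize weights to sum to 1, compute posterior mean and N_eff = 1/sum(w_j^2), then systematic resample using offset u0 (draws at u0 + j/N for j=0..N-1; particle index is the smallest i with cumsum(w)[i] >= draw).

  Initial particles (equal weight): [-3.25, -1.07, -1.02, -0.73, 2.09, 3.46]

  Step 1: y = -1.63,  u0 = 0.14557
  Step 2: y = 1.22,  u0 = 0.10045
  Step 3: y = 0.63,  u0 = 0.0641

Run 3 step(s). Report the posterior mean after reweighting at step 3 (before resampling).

step 1: w=[0.0704, 0.3482, 0.3344, 0.2470, 0.0000, 0.0000]  mean=-1.1226  Neff=3.3441  idx=[1, 1, 2, 2, 3, 3]
step 2: w=[0.1024, 0.1024, 0.1198, 0.1198, 0.2778, 0.2778]  mean=-0.8691  Neff=4.9020  idx=[0, 2, 3, 4, 5, 5]
step 3: w=[0.1063, 0.1193, 0.1193, 0.2183, 0.2183, 0.2183]  mean=-0.8354  Neff=5.4703  idx=[0, 2, 3, 4, 4, 5]

post_mean = -0.8354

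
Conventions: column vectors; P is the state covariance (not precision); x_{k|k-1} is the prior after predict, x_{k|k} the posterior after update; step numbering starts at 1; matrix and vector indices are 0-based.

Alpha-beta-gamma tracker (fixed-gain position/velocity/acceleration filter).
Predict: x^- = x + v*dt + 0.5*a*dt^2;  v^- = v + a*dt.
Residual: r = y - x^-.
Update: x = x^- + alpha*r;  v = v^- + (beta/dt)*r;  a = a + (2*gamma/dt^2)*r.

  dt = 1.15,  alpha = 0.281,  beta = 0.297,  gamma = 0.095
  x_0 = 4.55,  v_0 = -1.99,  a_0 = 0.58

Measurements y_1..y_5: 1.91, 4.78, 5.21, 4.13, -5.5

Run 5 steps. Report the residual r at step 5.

resid = -15.1779

step 1: x_pred=2.6450  r=-0.7350  x^+=2.4385  v^+=-1.5128  a^+=0.4744
step 2: x_pred=1.0124  r=3.7676  x^+=2.0711  v^+=0.0057  a^+=1.0157
step 3: x_pred=2.7493  r=2.4607  x^+=3.4408  v^+=1.8093  a^+=1.3692
step 4: x_pred=6.4268  r=-2.2968  x^+=5.7814  v^+=2.7907  a^+=1.0392
step 5: x_pred=9.6779  r=-15.1779  x^+=5.4129  v^+=0.0659  a^+=-1.1413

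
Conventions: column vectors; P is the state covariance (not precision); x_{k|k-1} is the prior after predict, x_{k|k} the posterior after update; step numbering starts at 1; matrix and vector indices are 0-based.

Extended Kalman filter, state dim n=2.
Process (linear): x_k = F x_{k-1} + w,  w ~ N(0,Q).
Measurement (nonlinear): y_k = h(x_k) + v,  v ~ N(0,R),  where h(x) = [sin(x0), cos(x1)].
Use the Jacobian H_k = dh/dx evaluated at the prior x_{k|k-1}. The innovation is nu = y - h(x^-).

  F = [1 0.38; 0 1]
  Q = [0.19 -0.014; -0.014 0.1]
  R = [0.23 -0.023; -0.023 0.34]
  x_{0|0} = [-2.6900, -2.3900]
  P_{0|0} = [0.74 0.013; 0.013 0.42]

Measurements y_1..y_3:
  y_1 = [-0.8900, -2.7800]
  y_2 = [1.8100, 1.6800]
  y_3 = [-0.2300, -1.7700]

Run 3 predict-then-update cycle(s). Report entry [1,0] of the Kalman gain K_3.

K[1,0] = 0.0835

step 1: x^-=[-3.5982, -2.3900]  P^-=[1.0005 0.1586; 0.1586 0.5200]  H_jac=[-0.8976 0.0000; 0.0000 0.6828]  S=[1.0360 -0.1202; -0.1202 0.5824]  K=[-0.8660 0.0072; -0.0683 0.5955]  nu=[-1.3309, -2.0494]  x^+=[-2.4605, -3.5195]  P^+=[0.2221 0.0328; 0.0328 0.2988]
step 2: x^-=[-3.7979, -3.5195]  P^-=[0.4801 0.1323; 0.1323 0.3988]  H_jac=[-0.7922 0.0000; 0.0000 -0.3690]  S=[0.5314 0.0157; 0.0157 0.3943]  K=[-0.7131 -0.0955; -0.1865 -0.3658]  nu=[1.1998, 2.6094]  x^+=[-4.9026, -4.6979]  P^+=[0.2042 0.0435; 0.0435 0.3254]
step 3: x^-=[-6.6877, -4.6979]  P^-=[0.4743 0.1532; 0.1532 0.4254]  H_jac=[0.9193 0.0000; 0.0000 -0.9999]  S=[0.6308 -0.1638; -0.1638 0.7654]  K=[0.6768 -0.0553; 0.0835 -0.5379]  nu=[0.1636, -1.7555]  x^+=[-6.4800, -3.7399]  P^+=[0.1707 0.0344; 0.0344 0.1848]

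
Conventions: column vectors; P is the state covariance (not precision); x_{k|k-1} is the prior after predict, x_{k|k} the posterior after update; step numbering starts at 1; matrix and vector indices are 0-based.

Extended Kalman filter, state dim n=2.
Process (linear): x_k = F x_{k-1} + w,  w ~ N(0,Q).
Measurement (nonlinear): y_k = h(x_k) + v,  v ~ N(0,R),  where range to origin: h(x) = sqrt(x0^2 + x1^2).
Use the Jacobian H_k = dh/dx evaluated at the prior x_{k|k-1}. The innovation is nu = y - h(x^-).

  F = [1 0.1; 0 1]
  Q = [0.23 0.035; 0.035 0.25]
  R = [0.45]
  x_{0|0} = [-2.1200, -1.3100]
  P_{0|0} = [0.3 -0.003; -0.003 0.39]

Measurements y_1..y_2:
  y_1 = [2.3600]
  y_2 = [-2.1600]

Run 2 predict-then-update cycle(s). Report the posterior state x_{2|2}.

x_post = [-0.1629, 0.3793]

step 1: x^-=[-2.2510, -1.3100]  P^-=[0.5333 0.0710; 0.0710 0.6400]  H_jac=[-0.8643 -0.5030]  S=[1.0720]  K=[-0.4633; -0.3575]  nu=[-0.2444]  x^+=[-2.1378, -1.2226]  P^+=[0.3032 -0.1066; -0.1066 0.5030]
step 2: x^-=[-2.2600, -1.2226]  P^-=[0.5169 -0.0213; -0.0213 0.7530]  H_jac=[-0.8795 -0.4758]  S=[1.0026]  K=[-0.4434; -0.3387]  nu=[-4.7295]  x^+=[-0.1629, 0.3793]  P^+=[0.3198 -0.1718; -0.1718 0.6380]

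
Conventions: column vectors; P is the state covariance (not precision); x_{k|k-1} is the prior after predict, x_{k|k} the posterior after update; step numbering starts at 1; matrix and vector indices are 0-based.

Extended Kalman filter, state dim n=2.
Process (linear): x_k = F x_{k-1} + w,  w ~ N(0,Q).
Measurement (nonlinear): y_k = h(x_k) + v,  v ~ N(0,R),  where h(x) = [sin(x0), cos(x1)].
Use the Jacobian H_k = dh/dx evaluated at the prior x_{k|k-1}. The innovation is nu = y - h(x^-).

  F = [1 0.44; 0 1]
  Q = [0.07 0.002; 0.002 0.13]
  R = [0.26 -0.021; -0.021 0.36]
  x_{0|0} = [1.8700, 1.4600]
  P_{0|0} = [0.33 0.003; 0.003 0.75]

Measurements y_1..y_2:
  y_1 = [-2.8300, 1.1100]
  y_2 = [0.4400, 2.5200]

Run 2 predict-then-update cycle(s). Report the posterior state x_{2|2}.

step 1: x^-=[2.5124, 1.4600]  P^-=[0.5478 0.3350; 0.3350 0.8800]  H_jac=[-0.8085 0.0000; 0.0000 -0.9939]  S=[0.6181 0.2482; 0.2482 1.2292]  K=[-0.6615 -0.1373; -0.1660 -0.6780]  nu=[-3.4185, 0.9994]  x^+=[4.6364, 1.3497]  P^+=[0.2091 0.0358; 0.0358 0.2421]
step 2: x^-=[5.2302, 1.3497]  P^-=[0.3575 0.1443; 0.1443 0.3721]  H_jac=[0.4950 0.0000; 0.0000 -0.9757]  S=[0.3476 -0.0907; -0.0907 0.7142]  K=[0.4733 -0.1370; 0.0754 -0.4987]  nu=[1.3089, 2.3007]  x^+=[5.5346, 0.3009]  P^+=[0.2544 0.0607; 0.0607 0.1856]

x_post = [5.5346, 0.3009]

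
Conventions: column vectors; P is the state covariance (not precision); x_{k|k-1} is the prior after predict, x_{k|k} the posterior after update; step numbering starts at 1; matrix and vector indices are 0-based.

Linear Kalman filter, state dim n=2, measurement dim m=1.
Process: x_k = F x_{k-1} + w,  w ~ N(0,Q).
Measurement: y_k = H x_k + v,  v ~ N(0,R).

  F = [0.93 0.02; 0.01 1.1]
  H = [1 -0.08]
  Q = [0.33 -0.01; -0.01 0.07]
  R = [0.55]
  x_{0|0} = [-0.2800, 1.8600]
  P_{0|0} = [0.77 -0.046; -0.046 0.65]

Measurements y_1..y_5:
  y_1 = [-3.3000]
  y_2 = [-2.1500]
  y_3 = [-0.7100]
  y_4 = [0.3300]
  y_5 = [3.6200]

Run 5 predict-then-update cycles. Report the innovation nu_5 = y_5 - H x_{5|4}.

innov = [3.9909]

step 1: x^-=[-0.2232, 2.0432]  P^-=[0.9945 -0.0356; -0.0356 0.8556]  S=[1.5557]  K=[0.6411; -0.0669]  nu=[-2.9133]  x^+=[-2.0910, 2.2381]  P^+=[0.3551 0.0311; 0.0311 0.8486]
step 2: x^-=[-1.8998, 2.4410]  P^-=[0.6386 0.0438; 0.0438 1.0975]  S=[1.1886]  K=[0.5343; -0.0370]  nu=[-0.0549]  x^+=[-1.9292, 2.4430]  P^+=[0.2993 0.0673; 0.0673 1.0959]
step 3: x^-=[-1.7453, 2.6680]  P^-=[0.5918 0.0858; 0.0858 1.3976]  S=[1.1370]  K=[0.5144; -0.0229]  nu=[1.2487]  x^+=[-1.1029, 2.6394]  P^+=[0.2909 0.0992; 0.0992 1.3970]
step 4: x^-=[-0.9729, 2.8923]  P^-=[0.5858 0.1249; 0.1249 1.7625]  S=[1.1271]  K=[0.5109; -0.0143]  nu=[1.5343]  x^+=[-0.1891, 2.8704]  P^+=[0.2916 0.1331; 0.1331 1.7623]
step 5: x^-=[-0.1184, 3.1555]  P^-=[0.5879 0.1677; 0.1677 2.2053]  S=[1.1252]  K=[0.5106; -0.0078]  nu=[3.9909]  x^+=[1.9192, 3.1246]  P^+=[0.2946 0.1722; 0.1722 2.2053]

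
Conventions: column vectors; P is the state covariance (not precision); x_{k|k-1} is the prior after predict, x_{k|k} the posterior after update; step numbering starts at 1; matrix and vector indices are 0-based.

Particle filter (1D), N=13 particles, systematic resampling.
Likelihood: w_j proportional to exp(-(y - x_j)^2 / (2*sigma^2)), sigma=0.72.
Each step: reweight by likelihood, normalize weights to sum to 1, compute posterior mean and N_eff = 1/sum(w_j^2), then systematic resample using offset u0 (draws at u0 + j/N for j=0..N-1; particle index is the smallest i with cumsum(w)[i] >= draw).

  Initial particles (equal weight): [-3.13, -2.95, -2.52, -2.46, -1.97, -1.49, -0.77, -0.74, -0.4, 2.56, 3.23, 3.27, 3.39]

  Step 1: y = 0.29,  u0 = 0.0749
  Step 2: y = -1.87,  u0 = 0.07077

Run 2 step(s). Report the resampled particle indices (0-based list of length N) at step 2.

resampled_idx = [0, 1, 1, 2, 3, 4, 4, 5, 6, 6, 8, 10, 11]

step 1: w=[0.0000, 0.0000, 0.0004, 0.0005, 0.0052, 0.0338, 0.2430, 0.2581, 0.4537, 0.0050, 0.0002, 0.0001, 0.0001]  mean=-0.6084  Neff=3.0060  idx=[6, 6, 6, 7, 7, 7, 7, 8, 8, 8, 8, 8, 9]
step 2: w=[0.1143, 0.1143, 0.1143, 0.1072, 0.1072, 0.1072, 0.1072, 0.0457, 0.0457, 0.0457, 0.0457, 0.0457, 0.0000]  mean=-0.6726  Neff=10.4635  idx=[0, 1, 1, 2, 3, 4, 4, 5, 6, 6, 8, 10, 11]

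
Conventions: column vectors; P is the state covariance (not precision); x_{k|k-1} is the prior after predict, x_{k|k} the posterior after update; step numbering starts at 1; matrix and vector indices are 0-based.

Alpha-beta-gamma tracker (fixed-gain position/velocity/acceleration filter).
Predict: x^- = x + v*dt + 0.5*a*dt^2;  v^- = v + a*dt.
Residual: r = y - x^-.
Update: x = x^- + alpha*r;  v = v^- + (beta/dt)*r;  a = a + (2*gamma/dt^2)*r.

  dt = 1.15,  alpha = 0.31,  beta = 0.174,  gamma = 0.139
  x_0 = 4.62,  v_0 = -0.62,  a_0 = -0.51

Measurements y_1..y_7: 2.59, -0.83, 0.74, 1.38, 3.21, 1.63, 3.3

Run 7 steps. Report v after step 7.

step 1: x_pred=3.5698  r=-0.9798  x^+=3.2660  v^+=-1.3547  a^+=-0.7160
step 2: x_pred=1.2347  r=-2.0647  x^+=0.5946  v^+=-2.4905  a^+=-1.1500
step 3: x_pred=-3.0299  r=3.7699  x^+=-1.8612  v^+=-3.2425  a^+=-0.3575
step 4: x_pred=-5.8265  r=7.2065  x^+=-3.5925  v^+=-2.5633  a^+=1.1574
step 5: x_pred=-5.7750  r=8.9850  x^+=-2.9896  v^+=0.1271  a^+=3.0461
step 6: x_pred=-0.8292  r=2.4592  x^+=-0.0669  v^+=4.0022  a^+=3.5630
step 7: x_pred=6.8917  r=-3.5917  x^+=5.7783  v^+=7.5562  a^+=2.8080

v_post = 7.5562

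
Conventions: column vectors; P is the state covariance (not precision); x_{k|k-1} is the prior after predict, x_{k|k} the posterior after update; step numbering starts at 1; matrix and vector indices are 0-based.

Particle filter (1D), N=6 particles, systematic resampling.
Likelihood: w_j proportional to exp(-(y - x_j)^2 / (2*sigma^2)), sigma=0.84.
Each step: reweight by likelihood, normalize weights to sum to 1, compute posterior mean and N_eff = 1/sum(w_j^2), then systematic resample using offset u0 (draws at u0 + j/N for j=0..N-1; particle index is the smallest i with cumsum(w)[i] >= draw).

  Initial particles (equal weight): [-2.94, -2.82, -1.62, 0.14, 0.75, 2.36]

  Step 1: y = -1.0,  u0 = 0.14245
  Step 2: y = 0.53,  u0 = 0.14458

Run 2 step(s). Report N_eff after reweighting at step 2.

N_eff = 2.3268

step 1: w=[0.0483, 0.0664, 0.5291, 0.2766, 0.0793, 0.0002]  mean=-1.0877  Neff=2.7062  idx=[2, 2, 2, 2, 3, 4]
step 2: w=[0.0188, 0.0188, 0.0188, 0.0188, 0.4455, 0.4795]  mean=0.3005  Neff=2.3268  idx=[4, 4, 4, 5, 5, 5]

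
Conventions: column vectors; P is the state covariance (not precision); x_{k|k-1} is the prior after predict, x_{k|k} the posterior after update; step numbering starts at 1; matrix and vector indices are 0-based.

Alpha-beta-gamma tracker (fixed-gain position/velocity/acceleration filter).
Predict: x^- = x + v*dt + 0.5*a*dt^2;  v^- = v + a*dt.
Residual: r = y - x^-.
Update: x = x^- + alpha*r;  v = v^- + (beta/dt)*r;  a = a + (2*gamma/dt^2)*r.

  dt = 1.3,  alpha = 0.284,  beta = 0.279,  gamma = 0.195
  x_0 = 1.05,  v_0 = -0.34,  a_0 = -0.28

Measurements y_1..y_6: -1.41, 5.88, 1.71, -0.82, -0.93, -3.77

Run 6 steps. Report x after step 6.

x_post = 1.8803

step 1: x_pred=0.3714  r=-1.7814  x^+=-0.1345  v^+=-1.0863  a^+=-0.6911
step 2: x_pred=-2.1307  r=8.0107  x^+=0.1443  v^+=-0.2655  a^+=1.1575
step 3: x_pred=0.7773  r=0.9327  x^+=1.0422  v^+=1.4395  a^+=1.3728
step 4: x_pred=4.0735  r=-4.8935  x^+=2.6837  v^+=2.1738  a^+=0.2435
step 5: x_pred=5.7155  r=-6.6455  x^+=3.8282  v^+=1.0642  a^+=-1.2901
step 6: x_pred=4.1215  r=-7.8915  x^+=1.8803  v^+=-2.3065  a^+=-3.1112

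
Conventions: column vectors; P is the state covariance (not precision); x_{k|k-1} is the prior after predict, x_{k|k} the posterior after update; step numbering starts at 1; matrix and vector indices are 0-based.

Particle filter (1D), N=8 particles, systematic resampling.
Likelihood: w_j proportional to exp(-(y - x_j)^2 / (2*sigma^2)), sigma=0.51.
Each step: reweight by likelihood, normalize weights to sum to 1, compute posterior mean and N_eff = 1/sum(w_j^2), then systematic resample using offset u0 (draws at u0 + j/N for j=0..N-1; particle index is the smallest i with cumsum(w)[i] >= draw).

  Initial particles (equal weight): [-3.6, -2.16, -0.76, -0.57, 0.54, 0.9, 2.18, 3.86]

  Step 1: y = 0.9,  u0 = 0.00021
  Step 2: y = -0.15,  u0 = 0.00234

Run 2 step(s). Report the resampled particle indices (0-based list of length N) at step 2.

resampled_idx = [0, 0, 1, 1, 2, 3, 3, 5]

step 1: w=[0.0000, 0.0000, 0.0027, 0.0085, 0.4229, 0.5426, 0.0233, 0.0000]  mean=0.7605  Neff=2.1102  idx=[2, 4, 4, 4, 5, 5, 5, 5]
step 2: w=[0.2253, 0.1845, 0.1845, 0.1845, 0.0553, 0.0553, 0.0553, 0.0553]  mean=0.3268  Neff=6.0576  idx=[0, 0, 1, 1, 2, 3, 3, 5]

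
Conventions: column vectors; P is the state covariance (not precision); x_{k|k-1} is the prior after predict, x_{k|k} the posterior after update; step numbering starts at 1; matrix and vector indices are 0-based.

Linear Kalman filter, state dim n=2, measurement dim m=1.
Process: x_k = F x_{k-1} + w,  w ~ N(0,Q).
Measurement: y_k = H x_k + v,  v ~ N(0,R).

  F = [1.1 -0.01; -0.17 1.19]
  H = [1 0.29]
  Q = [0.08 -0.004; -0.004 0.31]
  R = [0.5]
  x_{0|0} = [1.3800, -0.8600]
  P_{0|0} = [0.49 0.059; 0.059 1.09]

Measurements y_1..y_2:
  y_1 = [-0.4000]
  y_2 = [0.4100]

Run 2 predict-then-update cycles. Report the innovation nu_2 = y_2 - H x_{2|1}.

innov = [0.2598]

step 1: x^-=[1.5266, -1.2580]  P^-=[0.6717 -0.0313; -0.0313 1.8438]  S=[1.3086]  K=[0.5064; 0.3847]  nu=[-1.5618]  x^+=[0.7358, -1.8588]  P^+=[0.3362 -0.2862; -0.2862 1.6502]
step 2: x^-=[0.8279, -2.3371]  P^-=[0.4932 -0.4616; -0.4616 2.7723]  S=[0.9586]  K=[0.3749; 0.3571]  nu=[0.2598]  x^+=[0.9253, -2.2443]  P^+=[0.3585 -0.5900; -0.5900 2.6500]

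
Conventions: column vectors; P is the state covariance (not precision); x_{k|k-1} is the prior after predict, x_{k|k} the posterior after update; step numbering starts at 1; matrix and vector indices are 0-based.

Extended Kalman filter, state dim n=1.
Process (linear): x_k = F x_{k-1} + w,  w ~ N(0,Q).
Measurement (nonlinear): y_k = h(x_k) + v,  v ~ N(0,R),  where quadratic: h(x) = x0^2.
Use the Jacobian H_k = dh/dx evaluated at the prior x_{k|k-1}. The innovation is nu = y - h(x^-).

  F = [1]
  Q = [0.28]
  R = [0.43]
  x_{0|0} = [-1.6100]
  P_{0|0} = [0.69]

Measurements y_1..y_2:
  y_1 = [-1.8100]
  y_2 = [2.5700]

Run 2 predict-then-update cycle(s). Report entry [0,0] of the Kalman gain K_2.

step 1: x^-=[-1.6100]  P^-=[0.9700]  H_jac=[-3.2200]  S=[10.4873]  K=[-0.2978]  nu=[-4.4021]  x^+=[-0.2989]  P^+=[0.0398]
step 2: x^-=[-0.2989]  P^-=[0.3198]  H_jac=[-0.5979]  S=[0.5443]  K=[-0.3512]  nu=[2.4806]  x^+=[-1.1703]  P^+=[0.2526]

K[0,0] = -0.3512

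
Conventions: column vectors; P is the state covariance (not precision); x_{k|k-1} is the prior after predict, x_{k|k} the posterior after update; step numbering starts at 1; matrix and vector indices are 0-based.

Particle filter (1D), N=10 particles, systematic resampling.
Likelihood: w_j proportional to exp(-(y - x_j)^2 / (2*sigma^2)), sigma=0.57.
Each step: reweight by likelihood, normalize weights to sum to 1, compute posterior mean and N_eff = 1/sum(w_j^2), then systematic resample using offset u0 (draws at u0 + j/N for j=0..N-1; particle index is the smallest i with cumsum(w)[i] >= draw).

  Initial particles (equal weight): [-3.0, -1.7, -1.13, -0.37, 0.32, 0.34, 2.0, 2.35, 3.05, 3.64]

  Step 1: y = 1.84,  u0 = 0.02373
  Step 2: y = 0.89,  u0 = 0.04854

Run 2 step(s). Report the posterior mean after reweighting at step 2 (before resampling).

step 1: w=[0.0000, 0.0000, 0.0000, 0.0003, 0.0158, 0.0174, 0.5330, 0.3715, 0.0582, 0.0038]  mean=2.1412  Neff=2.3474  idx=[5, 6, 6, 6, 6, 6, 7, 7, 7, 7]
step 2: w=[0.4106, 0.0982, 0.0982, 0.0982, 0.0982, 0.0982, 0.0246, 0.0246, 0.0246, 0.0246]  mean=1.3529  Neff=4.5615  idx=[0, 0, 0, 0, 1, 2, 3, 4, 5, 7]

post_mean = 1.3529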